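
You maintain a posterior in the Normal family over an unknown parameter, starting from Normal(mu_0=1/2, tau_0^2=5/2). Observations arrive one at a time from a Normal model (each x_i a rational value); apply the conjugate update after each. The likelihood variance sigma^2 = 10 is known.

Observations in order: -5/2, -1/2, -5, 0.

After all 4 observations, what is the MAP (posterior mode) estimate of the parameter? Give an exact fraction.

obs 1: x=-5/2 → posterior Normal(-1/10, 2)
obs 2: x=-1/2 → posterior Normal(-1/6, 5/3)
obs 3: x=-5 → posterior Normal(-6/7, 10/7)
obs 4: x=0 → posterior Normal(-3/4, 5/4)

-3/4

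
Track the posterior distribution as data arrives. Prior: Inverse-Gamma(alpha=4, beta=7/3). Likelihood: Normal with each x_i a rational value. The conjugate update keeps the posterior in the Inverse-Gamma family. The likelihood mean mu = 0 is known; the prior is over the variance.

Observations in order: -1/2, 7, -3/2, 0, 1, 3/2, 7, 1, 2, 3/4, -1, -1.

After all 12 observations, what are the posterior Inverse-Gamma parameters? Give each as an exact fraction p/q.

alpha=10, beta=5567/96

obs 1: x=-1/2 → posterior Inverse-Gamma(9/2, 59/24)
obs 2: x=7 → posterior Inverse-Gamma(5, 647/24)
obs 3: x=-3/2 → posterior Inverse-Gamma(11/2, 337/12)
obs 4: x=0 → posterior Inverse-Gamma(6, 337/12)
obs 5: x=1 → posterior Inverse-Gamma(13/2, 343/12)
obs 6: x=3/2 → posterior Inverse-Gamma(7, 713/24)
obs 7: x=7 → posterior Inverse-Gamma(15/2, 1301/24)
obs 8: x=1 → posterior Inverse-Gamma(8, 1313/24)
obs 9: x=2 → posterior Inverse-Gamma(17/2, 1361/24)
obs 10: x=3/4 → posterior Inverse-Gamma(9, 5471/96)
obs 11: x=-1 → posterior Inverse-Gamma(19/2, 5519/96)
obs 12: x=-1 → posterior Inverse-Gamma(10, 5567/96)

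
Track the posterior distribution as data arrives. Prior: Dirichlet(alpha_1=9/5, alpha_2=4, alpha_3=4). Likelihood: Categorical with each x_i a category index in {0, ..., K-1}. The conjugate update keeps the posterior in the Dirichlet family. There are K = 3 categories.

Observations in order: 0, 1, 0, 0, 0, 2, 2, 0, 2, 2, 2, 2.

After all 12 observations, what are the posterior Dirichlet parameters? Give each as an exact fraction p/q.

alpha_1=34/5, alpha_2=5, alpha_3=10

obs 1: x=0 → posterior Dirichlet(14/5, 4, 4)
obs 2: x=1 → posterior Dirichlet(14/5, 5, 4)
obs 3: x=0 → posterior Dirichlet(19/5, 5, 4)
obs 4: x=0 → posterior Dirichlet(24/5, 5, 4)
obs 5: x=0 → posterior Dirichlet(29/5, 5, 4)
obs 6: x=2 → posterior Dirichlet(29/5, 5, 5)
obs 7: x=2 → posterior Dirichlet(29/5, 5, 6)
obs 8: x=0 → posterior Dirichlet(34/5, 5, 6)
obs 9: x=2 → posterior Dirichlet(34/5, 5, 7)
obs 10: x=2 → posterior Dirichlet(34/5, 5, 8)
obs 11: x=2 → posterior Dirichlet(34/5, 5, 9)
obs 12: x=2 → posterior Dirichlet(34/5, 5, 10)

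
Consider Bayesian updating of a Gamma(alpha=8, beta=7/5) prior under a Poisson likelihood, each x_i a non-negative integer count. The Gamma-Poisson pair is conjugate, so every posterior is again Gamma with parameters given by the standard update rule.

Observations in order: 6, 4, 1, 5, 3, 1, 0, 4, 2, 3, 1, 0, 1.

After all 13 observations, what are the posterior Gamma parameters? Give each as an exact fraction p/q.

alpha=39, beta=72/5

obs 1: x=6 → posterior Gamma(14, 12/5)
obs 2: x=4 → posterior Gamma(18, 17/5)
obs 3: x=1 → posterior Gamma(19, 22/5)
obs 4: x=5 → posterior Gamma(24, 27/5)
obs 5: x=3 → posterior Gamma(27, 32/5)
obs 6: x=1 → posterior Gamma(28, 37/5)
obs 7: x=0 → posterior Gamma(28, 42/5)
obs 8: x=4 → posterior Gamma(32, 47/5)
obs 9: x=2 → posterior Gamma(34, 52/5)
obs 10: x=3 → posterior Gamma(37, 57/5)
obs 11: x=1 → posterior Gamma(38, 62/5)
obs 12: x=0 → posterior Gamma(38, 67/5)
obs 13: x=1 → posterior Gamma(39, 72/5)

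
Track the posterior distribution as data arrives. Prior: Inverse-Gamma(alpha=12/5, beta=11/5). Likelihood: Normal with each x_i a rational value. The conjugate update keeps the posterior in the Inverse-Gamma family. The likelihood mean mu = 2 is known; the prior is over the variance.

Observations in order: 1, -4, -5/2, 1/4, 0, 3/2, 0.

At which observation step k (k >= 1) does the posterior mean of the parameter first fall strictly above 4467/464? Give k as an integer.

obs 1: x=1 → posterior Inverse-Gamma(29/10, 27/10)
obs 2: x=-4 → posterior Inverse-Gamma(17/5, 207/10)
obs 3: x=-5/2 → posterior Inverse-Gamma(39/10, 1233/40)
obs 4: x=1/4 → posterior Inverse-Gamma(22/5, 5177/160)
obs 5: x=0 → posterior Inverse-Gamma(49/10, 5497/160)
obs 6: x=3/2 → posterior Inverse-Gamma(27/5, 5517/160)
obs 7: x=0 → posterior Inverse-Gamma(59/10, 5837/160)

k = 3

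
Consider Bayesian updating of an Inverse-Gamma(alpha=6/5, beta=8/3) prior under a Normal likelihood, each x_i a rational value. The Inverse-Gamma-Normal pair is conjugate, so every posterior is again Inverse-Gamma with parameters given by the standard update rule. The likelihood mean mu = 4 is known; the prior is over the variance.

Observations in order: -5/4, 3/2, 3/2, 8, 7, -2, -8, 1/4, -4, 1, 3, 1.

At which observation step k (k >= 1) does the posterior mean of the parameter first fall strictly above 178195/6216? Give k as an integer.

obs 1: x=-5/4 → posterior Inverse-Gamma(17/10, 1579/96)
obs 2: x=3/2 → posterior Inverse-Gamma(11/5, 1879/96)
obs 3: x=3/2 → posterior Inverse-Gamma(27/10, 2179/96)
obs 4: x=8 → posterior Inverse-Gamma(16/5, 2947/96)
obs 5: x=7 → posterior Inverse-Gamma(37/10, 3379/96)
obs 6: x=-2 → posterior Inverse-Gamma(21/5, 5107/96)
obs 7: x=-8 → posterior Inverse-Gamma(47/10, 12019/96)
obs 8: x=1/4 → posterior Inverse-Gamma(26/5, 6347/48)
obs 9: x=-4 → posterior Inverse-Gamma(57/10, 7883/48)
obs 10: x=1 → posterior Inverse-Gamma(31/5, 8099/48)
obs 11: x=3 → posterior Inverse-Gamma(67/10, 8123/48)
obs 12: x=1 → posterior Inverse-Gamma(36/5, 8339/48)

k = 7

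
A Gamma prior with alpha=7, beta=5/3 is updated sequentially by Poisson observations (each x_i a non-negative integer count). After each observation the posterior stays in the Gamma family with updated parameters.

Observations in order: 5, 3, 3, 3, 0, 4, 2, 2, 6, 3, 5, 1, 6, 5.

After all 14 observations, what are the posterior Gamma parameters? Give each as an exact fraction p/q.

obs 1: x=5 → posterior Gamma(12, 8/3)
obs 2: x=3 → posterior Gamma(15, 11/3)
obs 3: x=3 → posterior Gamma(18, 14/3)
obs 4: x=3 → posterior Gamma(21, 17/3)
obs 5: x=0 → posterior Gamma(21, 20/3)
obs 6: x=4 → posterior Gamma(25, 23/3)
obs 7: x=2 → posterior Gamma(27, 26/3)
obs 8: x=2 → posterior Gamma(29, 29/3)
obs 9: x=6 → posterior Gamma(35, 32/3)
obs 10: x=3 → posterior Gamma(38, 35/3)
obs 11: x=5 → posterior Gamma(43, 38/3)
obs 12: x=1 → posterior Gamma(44, 41/3)
obs 13: x=6 → posterior Gamma(50, 44/3)
obs 14: x=5 → posterior Gamma(55, 47/3)

alpha=55, beta=47/3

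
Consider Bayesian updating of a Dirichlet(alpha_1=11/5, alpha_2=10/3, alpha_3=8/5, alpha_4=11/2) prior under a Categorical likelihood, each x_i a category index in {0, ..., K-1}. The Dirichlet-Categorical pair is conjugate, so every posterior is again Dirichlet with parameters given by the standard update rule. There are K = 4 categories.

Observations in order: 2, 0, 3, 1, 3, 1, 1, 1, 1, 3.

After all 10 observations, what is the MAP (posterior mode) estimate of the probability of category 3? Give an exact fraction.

225/559

obs 1: x=2 → posterior Dirichlet(11/5, 10/3, 13/5, 11/2)
obs 2: x=0 → posterior Dirichlet(16/5, 10/3, 13/5, 11/2)
obs 3: x=3 → posterior Dirichlet(16/5, 10/3, 13/5, 13/2)
obs 4: x=1 → posterior Dirichlet(16/5, 13/3, 13/5, 13/2)
obs 5: x=3 → posterior Dirichlet(16/5, 13/3, 13/5, 15/2)
obs 6: x=1 → posterior Dirichlet(16/5, 16/3, 13/5, 15/2)
obs 7: x=1 → posterior Dirichlet(16/5, 19/3, 13/5, 15/2)
obs 8: x=1 → posterior Dirichlet(16/5, 22/3, 13/5, 15/2)
obs 9: x=1 → posterior Dirichlet(16/5, 25/3, 13/5, 15/2)
obs 10: x=3 → posterior Dirichlet(16/5, 25/3, 13/5, 17/2)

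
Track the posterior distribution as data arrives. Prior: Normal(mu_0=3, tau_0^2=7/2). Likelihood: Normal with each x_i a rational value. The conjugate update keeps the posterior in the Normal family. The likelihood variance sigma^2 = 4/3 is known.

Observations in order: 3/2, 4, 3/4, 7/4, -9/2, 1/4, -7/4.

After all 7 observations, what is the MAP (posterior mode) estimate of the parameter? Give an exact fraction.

obs 1: x=3/2 → posterior Normal(111/58, 28/29)
obs 2: x=4 → posterior Normal(279/100, 14/25)
obs 3: x=3/4 → posterior Normal(621/284, 28/71)
obs 4: x=7/4 → posterior Normal(48/23, 7/23)
obs 5: x=-9/2 → posterior Normal(195/226, 28/113)
obs 6: x=1/4 → posterior Normal(411/536, 14/67)
obs 7: x=-7/4 → posterior Normal(66/155, 28/155)

66/155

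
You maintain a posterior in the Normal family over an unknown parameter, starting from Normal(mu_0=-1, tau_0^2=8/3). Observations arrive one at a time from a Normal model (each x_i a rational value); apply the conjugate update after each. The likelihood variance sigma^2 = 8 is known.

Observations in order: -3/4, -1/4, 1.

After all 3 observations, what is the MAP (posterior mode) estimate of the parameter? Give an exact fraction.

obs 1: x=-3/4 → posterior Normal(-15/16, 2)
obs 2: x=-1/4 → posterior Normal(-4/5, 8/5)
obs 3: x=1 → posterior Normal(-1/2, 4/3)

-1/2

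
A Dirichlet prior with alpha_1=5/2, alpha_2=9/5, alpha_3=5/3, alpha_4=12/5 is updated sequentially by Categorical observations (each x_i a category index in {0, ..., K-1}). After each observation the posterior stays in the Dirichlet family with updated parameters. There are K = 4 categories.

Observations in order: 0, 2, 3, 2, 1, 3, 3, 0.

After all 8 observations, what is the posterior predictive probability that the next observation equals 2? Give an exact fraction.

obs 1: x=0 → posterior Dirichlet(7/2, 9/5, 5/3, 12/5)
obs 2: x=2 → posterior Dirichlet(7/2, 9/5, 8/3, 12/5)
obs 3: x=3 → posterior Dirichlet(7/2, 9/5, 8/3, 17/5)
obs 4: x=2 → posterior Dirichlet(7/2, 9/5, 11/3, 17/5)
obs 5: x=1 → posterior Dirichlet(7/2, 14/5, 11/3, 17/5)
obs 6: x=3 → posterior Dirichlet(7/2, 14/5, 11/3, 22/5)
obs 7: x=3 → posterior Dirichlet(7/2, 14/5, 11/3, 27/5)
obs 8: x=0 → posterior Dirichlet(9/2, 14/5, 11/3, 27/5)

110/491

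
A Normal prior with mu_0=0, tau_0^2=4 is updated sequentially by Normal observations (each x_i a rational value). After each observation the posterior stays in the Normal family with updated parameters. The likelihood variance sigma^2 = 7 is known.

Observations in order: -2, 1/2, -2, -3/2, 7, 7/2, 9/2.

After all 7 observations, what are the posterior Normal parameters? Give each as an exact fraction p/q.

obs 1: x=-2 → posterior Normal(-8/11, 28/11)
obs 2: x=1/2 → posterior Normal(-2/5, 28/15)
obs 3: x=-2 → posterior Normal(-14/19, 28/19)
obs 4: x=-3/2 → posterior Normal(-20/23, 28/23)
obs 5: x=7 → posterior Normal(8/27, 28/27)
obs 6: x=7/2 → posterior Normal(22/31, 28/31)
obs 7: x=9/2 → posterior Normal(8/7, 4/5)

mu_0=8/7, tau_0^2=4/5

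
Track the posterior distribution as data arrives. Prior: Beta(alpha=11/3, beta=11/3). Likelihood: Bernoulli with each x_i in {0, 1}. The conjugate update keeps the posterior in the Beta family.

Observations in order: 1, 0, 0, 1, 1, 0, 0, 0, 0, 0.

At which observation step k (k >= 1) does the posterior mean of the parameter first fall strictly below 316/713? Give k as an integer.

obs 1: x=1 → posterior Beta(14/3, 11/3)
obs 2: x=0 → posterior Beta(14/3, 14/3)
obs 3: x=0 → posterior Beta(14/3, 17/3)
obs 4: x=1 → posterior Beta(17/3, 17/3)
obs 5: x=1 → posterior Beta(20/3, 17/3)
obs 6: x=0 → posterior Beta(20/3, 20/3)
obs 7: x=0 → posterior Beta(20/3, 23/3)
obs 8: x=0 → posterior Beta(20/3, 26/3)
obs 9: x=0 → posterior Beta(20/3, 29/3)
obs 10: x=0 → posterior Beta(20/3, 32/3)

k = 8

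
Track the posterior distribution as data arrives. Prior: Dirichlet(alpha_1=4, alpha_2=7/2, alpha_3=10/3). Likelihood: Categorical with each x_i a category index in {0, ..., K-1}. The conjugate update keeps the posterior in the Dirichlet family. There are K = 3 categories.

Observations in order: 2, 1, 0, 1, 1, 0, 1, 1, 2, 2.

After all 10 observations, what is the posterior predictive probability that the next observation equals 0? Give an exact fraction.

obs 1: x=2 → posterior Dirichlet(4, 7/2, 13/3)
obs 2: x=1 → posterior Dirichlet(4, 9/2, 13/3)
obs 3: x=0 → posterior Dirichlet(5, 9/2, 13/3)
obs 4: x=1 → posterior Dirichlet(5, 11/2, 13/3)
obs 5: x=1 → posterior Dirichlet(5, 13/2, 13/3)
obs 6: x=0 → posterior Dirichlet(6, 13/2, 13/3)
obs 7: x=1 → posterior Dirichlet(6, 15/2, 13/3)
obs 8: x=1 → posterior Dirichlet(6, 17/2, 13/3)
obs 9: x=2 → posterior Dirichlet(6, 17/2, 16/3)
obs 10: x=2 → posterior Dirichlet(6, 17/2, 19/3)

36/125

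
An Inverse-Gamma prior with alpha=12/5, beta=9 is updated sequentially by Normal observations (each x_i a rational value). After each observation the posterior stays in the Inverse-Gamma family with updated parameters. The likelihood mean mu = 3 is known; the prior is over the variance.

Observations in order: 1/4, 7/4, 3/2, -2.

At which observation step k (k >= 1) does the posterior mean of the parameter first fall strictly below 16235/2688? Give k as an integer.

obs 1: x=1/4 → posterior Inverse-Gamma(29/10, 409/32)
obs 2: x=7/4 → posterior Inverse-Gamma(17/5, 217/16)
obs 3: x=3/2 → posterior Inverse-Gamma(39/10, 235/16)
obs 4: x=-2 → posterior Inverse-Gamma(22/5, 435/16)

k = 2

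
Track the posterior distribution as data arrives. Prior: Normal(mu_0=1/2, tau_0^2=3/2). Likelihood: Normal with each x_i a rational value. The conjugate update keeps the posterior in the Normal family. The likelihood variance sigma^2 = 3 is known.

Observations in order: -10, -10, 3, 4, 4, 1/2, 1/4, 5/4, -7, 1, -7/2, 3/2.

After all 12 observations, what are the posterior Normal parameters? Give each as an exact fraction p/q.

mu_0=-1, tau_0^2=3/14

obs 1: x=-10 → posterior Normal(-3, 1)
obs 2: x=-10 → posterior Normal(-19/4, 3/4)
obs 3: x=3 → posterior Normal(-16/5, 3/5)
obs 4: x=4 → posterior Normal(-2, 1/2)
obs 5: x=4 → posterior Normal(-8/7, 3/7)
obs 6: x=1/2 → posterior Normal(-15/16, 3/8)
obs 7: x=1/4 → posterior Normal(-29/36, 1/3)
obs 8: x=5/4 → posterior Normal(-3/5, 3/10)
obs 9: x=-7 → posterior Normal(-13/11, 3/11)
obs 10: x=1 → posterior Normal(-1, 1/4)
obs 11: x=-7/2 → posterior Normal(-31/26, 3/13)
obs 12: x=3/2 → posterior Normal(-1, 3/14)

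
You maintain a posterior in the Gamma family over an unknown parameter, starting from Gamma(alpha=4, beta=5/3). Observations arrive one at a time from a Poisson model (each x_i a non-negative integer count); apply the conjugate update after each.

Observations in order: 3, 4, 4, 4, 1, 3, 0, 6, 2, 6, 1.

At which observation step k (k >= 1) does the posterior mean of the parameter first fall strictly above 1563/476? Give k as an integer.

obs 1: x=3 → posterior Gamma(7, 8/3)
obs 2: x=4 → posterior Gamma(11, 11/3)
obs 3: x=4 → posterior Gamma(15, 14/3)
obs 4: x=4 → posterior Gamma(19, 17/3)
obs 5: x=1 → posterior Gamma(20, 20/3)
obs 6: x=3 → posterior Gamma(23, 23/3)
obs 7: x=0 → posterior Gamma(23, 26/3)
obs 8: x=6 → posterior Gamma(29, 29/3)
obs 9: x=2 → posterior Gamma(31, 32/3)
obs 10: x=6 → posterior Gamma(37, 35/3)
obs 11: x=1 → posterior Gamma(38, 38/3)

k = 4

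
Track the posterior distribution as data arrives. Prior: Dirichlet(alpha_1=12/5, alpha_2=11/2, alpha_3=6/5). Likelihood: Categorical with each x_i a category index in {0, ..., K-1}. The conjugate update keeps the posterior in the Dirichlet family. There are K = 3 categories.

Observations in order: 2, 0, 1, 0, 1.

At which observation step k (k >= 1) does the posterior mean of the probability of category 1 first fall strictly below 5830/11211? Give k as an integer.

k = 2

obs 1: x=2 → posterior Dirichlet(12/5, 11/2, 11/5)
obs 2: x=0 → posterior Dirichlet(17/5, 11/2, 11/5)
obs 3: x=1 → posterior Dirichlet(17/5, 13/2, 11/5)
obs 4: x=0 → posterior Dirichlet(22/5, 13/2, 11/5)
obs 5: x=1 → posterior Dirichlet(22/5, 15/2, 11/5)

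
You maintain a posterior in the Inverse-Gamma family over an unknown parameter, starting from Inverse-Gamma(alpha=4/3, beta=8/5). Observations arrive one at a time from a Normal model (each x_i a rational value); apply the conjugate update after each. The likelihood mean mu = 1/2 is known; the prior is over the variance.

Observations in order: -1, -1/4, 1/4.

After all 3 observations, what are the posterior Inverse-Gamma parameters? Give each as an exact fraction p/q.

obs 1: x=-1 → posterior Inverse-Gamma(11/6, 109/40)
obs 2: x=-1/4 → posterior Inverse-Gamma(7/3, 481/160)
obs 3: x=1/4 → posterior Inverse-Gamma(17/6, 243/80)

alpha=17/6, beta=243/80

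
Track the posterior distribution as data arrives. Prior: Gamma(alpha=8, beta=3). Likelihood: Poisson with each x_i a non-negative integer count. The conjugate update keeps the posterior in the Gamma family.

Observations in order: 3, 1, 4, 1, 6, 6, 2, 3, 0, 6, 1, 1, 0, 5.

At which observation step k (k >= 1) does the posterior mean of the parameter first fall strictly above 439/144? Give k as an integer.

obs 1: x=3 → posterior Gamma(11, 4)
obs 2: x=1 → posterior Gamma(12, 5)
obs 3: x=4 → posterior Gamma(16, 6)
obs 4: x=1 → posterior Gamma(17, 7)
obs 5: x=6 → posterior Gamma(23, 8)
obs 6: x=6 → posterior Gamma(29, 9)
obs 7: x=2 → posterior Gamma(31, 10)
obs 8: x=3 → posterior Gamma(34, 11)
obs 9: x=0 → posterior Gamma(34, 12)
obs 10: x=6 → posterior Gamma(40, 13)
obs 11: x=1 → posterior Gamma(41, 14)
obs 12: x=1 → posterior Gamma(42, 15)
obs 13: x=0 → posterior Gamma(42, 16)
obs 14: x=5 → posterior Gamma(47, 17)

k = 6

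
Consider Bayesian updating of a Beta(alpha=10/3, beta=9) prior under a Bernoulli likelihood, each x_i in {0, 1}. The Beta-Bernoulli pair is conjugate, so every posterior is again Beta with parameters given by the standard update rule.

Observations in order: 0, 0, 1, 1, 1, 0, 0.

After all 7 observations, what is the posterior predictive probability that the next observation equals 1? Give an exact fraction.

19/58

obs 1: x=0 → posterior Beta(10/3, 10)
obs 2: x=0 → posterior Beta(10/3, 11)
obs 3: x=1 → posterior Beta(13/3, 11)
obs 4: x=1 → posterior Beta(16/3, 11)
obs 5: x=1 → posterior Beta(19/3, 11)
obs 6: x=0 → posterior Beta(19/3, 12)
obs 7: x=0 → posterior Beta(19/3, 13)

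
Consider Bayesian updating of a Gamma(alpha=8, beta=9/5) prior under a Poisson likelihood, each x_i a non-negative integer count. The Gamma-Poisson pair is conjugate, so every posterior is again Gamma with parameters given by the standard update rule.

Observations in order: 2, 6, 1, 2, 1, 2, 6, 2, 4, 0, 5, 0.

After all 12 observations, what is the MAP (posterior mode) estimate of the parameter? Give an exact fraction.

190/69

obs 1: x=2 → posterior Gamma(10, 14/5)
obs 2: x=6 → posterior Gamma(16, 19/5)
obs 3: x=1 → posterior Gamma(17, 24/5)
obs 4: x=2 → posterior Gamma(19, 29/5)
obs 5: x=1 → posterior Gamma(20, 34/5)
obs 6: x=2 → posterior Gamma(22, 39/5)
obs 7: x=6 → posterior Gamma(28, 44/5)
obs 8: x=2 → posterior Gamma(30, 49/5)
obs 9: x=4 → posterior Gamma(34, 54/5)
obs 10: x=0 → posterior Gamma(34, 59/5)
obs 11: x=5 → posterior Gamma(39, 64/5)
obs 12: x=0 → posterior Gamma(39, 69/5)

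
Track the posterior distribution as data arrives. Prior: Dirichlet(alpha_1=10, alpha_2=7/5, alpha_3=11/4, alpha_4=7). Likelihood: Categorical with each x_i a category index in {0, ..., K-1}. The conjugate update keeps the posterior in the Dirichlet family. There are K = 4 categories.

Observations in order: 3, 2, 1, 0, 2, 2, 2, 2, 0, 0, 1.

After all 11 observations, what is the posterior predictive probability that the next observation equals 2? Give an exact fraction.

obs 1: x=3 → posterior Dirichlet(10, 7/5, 11/4, 8)
obs 2: x=2 → posterior Dirichlet(10, 7/5, 15/4, 8)
obs 3: x=1 → posterior Dirichlet(10, 12/5, 15/4, 8)
obs 4: x=0 → posterior Dirichlet(11, 12/5, 15/4, 8)
obs 5: x=2 → posterior Dirichlet(11, 12/5, 19/4, 8)
obs 6: x=2 → posterior Dirichlet(11, 12/5, 23/4, 8)
obs 7: x=2 → posterior Dirichlet(11, 12/5, 27/4, 8)
obs 8: x=2 → posterior Dirichlet(11, 12/5, 31/4, 8)
obs 9: x=0 → posterior Dirichlet(12, 12/5, 31/4, 8)
obs 10: x=0 → posterior Dirichlet(13, 12/5, 31/4, 8)
obs 11: x=1 → posterior Dirichlet(13, 17/5, 31/4, 8)

155/643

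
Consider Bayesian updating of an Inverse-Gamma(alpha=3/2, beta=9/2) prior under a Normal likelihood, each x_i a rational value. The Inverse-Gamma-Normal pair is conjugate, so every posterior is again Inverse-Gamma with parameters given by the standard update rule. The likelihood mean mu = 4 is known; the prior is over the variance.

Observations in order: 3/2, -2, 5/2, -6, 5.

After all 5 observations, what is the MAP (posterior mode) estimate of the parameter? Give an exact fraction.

obs 1: x=3/2 → posterior Inverse-Gamma(2, 61/8)
obs 2: x=-2 → posterior Inverse-Gamma(5/2, 205/8)
obs 3: x=5/2 → posterior Inverse-Gamma(3, 107/4)
obs 4: x=-6 → posterior Inverse-Gamma(7/2, 307/4)
obs 5: x=5 → posterior Inverse-Gamma(4, 309/4)

309/20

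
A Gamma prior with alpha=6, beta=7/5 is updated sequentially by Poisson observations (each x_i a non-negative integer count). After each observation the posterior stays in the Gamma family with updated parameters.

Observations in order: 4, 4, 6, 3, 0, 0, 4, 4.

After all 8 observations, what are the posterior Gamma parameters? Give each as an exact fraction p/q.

alpha=31, beta=47/5

obs 1: x=4 → posterior Gamma(10, 12/5)
obs 2: x=4 → posterior Gamma(14, 17/5)
obs 3: x=6 → posterior Gamma(20, 22/5)
obs 4: x=3 → posterior Gamma(23, 27/5)
obs 5: x=0 → posterior Gamma(23, 32/5)
obs 6: x=0 → posterior Gamma(23, 37/5)
obs 7: x=4 → posterior Gamma(27, 42/5)
obs 8: x=4 → posterior Gamma(31, 47/5)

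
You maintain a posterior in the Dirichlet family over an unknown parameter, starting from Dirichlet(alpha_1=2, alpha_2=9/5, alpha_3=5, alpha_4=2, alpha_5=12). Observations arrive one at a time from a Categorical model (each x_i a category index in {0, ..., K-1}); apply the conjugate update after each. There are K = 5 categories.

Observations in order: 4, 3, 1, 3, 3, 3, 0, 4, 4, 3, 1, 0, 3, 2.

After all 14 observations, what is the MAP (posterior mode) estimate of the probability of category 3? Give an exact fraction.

obs 1: x=4 → posterior Dirichlet(2, 9/5, 5, 2, 13)
obs 2: x=3 → posterior Dirichlet(2, 9/5, 5, 3, 13)
obs 3: x=1 → posterior Dirichlet(2, 14/5, 5, 3, 13)
obs 4: x=3 → posterior Dirichlet(2, 14/5, 5, 4, 13)
obs 5: x=3 → posterior Dirichlet(2, 14/5, 5, 5, 13)
obs 6: x=3 → posterior Dirichlet(2, 14/5, 5, 6, 13)
obs 7: x=0 → posterior Dirichlet(3, 14/5, 5, 6, 13)
obs 8: x=4 → posterior Dirichlet(3, 14/5, 5, 6, 14)
obs 9: x=4 → posterior Dirichlet(3, 14/5, 5, 6, 15)
obs 10: x=3 → posterior Dirichlet(3, 14/5, 5, 7, 15)
obs 11: x=1 → posterior Dirichlet(3, 19/5, 5, 7, 15)
obs 12: x=0 → posterior Dirichlet(4, 19/5, 5, 7, 15)
obs 13: x=3 → posterior Dirichlet(4, 19/5, 5, 8, 15)
obs 14: x=2 → posterior Dirichlet(4, 19/5, 6, 8, 15)

35/159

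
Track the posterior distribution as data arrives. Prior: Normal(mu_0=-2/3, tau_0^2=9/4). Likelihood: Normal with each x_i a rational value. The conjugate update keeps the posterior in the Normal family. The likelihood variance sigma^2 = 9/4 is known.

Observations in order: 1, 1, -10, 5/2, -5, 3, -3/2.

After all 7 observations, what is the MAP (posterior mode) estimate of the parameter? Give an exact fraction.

-29/24

obs 1: x=1 → posterior Normal(1/6, 9/8)
obs 2: x=1 → posterior Normal(4/9, 3/4)
obs 3: x=-10 → posterior Normal(-13/6, 9/16)
obs 4: x=5/2 → posterior Normal(-37/30, 9/20)
obs 5: x=-5 → posterior Normal(-67/36, 3/8)
obs 6: x=3 → posterior Normal(-7/6, 9/28)
obs 7: x=-3/2 → posterior Normal(-29/24, 9/32)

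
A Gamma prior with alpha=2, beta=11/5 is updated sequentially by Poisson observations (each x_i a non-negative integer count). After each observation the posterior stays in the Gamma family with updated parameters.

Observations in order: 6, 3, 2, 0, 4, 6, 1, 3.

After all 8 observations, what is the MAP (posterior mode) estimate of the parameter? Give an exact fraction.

obs 1: x=6 → posterior Gamma(8, 16/5)
obs 2: x=3 → posterior Gamma(11, 21/5)
obs 3: x=2 → posterior Gamma(13, 26/5)
obs 4: x=0 → posterior Gamma(13, 31/5)
obs 5: x=4 → posterior Gamma(17, 36/5)
obs 6: x=6 → posterior Gamma(23, 41/5)
obs 7: x=1 → posterior Gamma(24, 46/5)
obs 8: x=3 → posterior Gamma(27, 51/5)

130/51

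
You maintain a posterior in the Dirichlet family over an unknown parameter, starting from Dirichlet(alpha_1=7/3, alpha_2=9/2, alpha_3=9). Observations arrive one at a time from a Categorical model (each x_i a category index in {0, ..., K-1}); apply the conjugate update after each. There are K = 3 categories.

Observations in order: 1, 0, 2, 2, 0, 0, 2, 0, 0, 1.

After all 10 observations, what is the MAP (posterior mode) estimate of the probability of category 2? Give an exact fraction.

66/137

obs 1: x=1 → posterior Dirichlet(7/3, 11/2, 9)
obs 2: x=0 → posterior Dirichlet(10/3, 11/2, 9)
obs 3: x=2 → posterior Dirichlet(10/3, 11/2, 10)
obs 4: x=2 → posterior Dirichlet(10/3, 11/2, 11)
obs 5: x=0 → posterior Dirichlet(13/3, 11/2, 11)
obs 6: x=0 → posterior Dirichlet(16/3, 11/2, 11)
obs 7: x=2 → posterior Dirichlet(16/3, 11/2, 12)
obs 8: x=0 → posterior Dirichlet(19/3, 11/2, 12)
obs 9: x=0 → posterior Dirichlet(22/3, 11/2, 12)
obs 10: x=1 → posterior Dirichlet(22/3, 13/2, 12)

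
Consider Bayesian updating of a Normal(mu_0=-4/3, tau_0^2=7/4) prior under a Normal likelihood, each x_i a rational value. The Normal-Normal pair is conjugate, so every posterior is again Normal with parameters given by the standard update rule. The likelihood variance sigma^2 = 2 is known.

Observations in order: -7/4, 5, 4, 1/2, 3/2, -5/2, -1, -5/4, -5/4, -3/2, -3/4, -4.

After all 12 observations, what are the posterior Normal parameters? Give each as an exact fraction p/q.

obs 1: x=-7/4 → posterior Normal(-55/36, 14/15)
obs 2: x=5 → posterior Normal(145/264, 7/11)
obs 3: x=4 → posterior Normal(481/348, 14/29)
obs 4: x=1/2 → posterior Normal(523/432, 7/18)
obs 5: x=3/2 → posterior Normal(649/516, 14/43)
obs 6: x=-5/2 → posterior Normal(439/600, 7/25)
obs 7: x=-1 → posterior Normal(355/684, 14/57)
obs 8: x=-5/4 → posterior Normal(125/384, 7/32)
obs 9: x=-5/4 → posterior Normal(145/852, 14/71)
obs 10: x=-3/2 → posterior Normal(19/936, 7/39)
obs 11: x=-3/4 → posterior Normal(-11/255, 14/85)
obs 12: x=-4 → posterior Normal(-95/276, 7/46)

mu_0=-95/276, tau_0^2=7/46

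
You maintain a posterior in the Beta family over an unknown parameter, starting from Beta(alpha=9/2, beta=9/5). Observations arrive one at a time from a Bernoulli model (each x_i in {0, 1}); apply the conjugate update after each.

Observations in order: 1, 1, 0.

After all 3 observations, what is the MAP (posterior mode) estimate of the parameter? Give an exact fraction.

55/73

obs 1: x=1 → posterior Beta(11/2, 9/5)
obs 2: x=1 → posterior Beta(13/2, 9/5)
obs 3: x=0 → posterior Beta(13/2, 14/5)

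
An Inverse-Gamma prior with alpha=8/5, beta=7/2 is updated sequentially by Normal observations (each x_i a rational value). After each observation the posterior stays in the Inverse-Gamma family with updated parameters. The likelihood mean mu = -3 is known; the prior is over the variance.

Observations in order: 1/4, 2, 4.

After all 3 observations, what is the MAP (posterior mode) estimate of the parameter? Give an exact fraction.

7325/656

obs 1: x=1/4 → posterior Inverse-Gamma(21/10, 281/32)
obs 2: x=2 → posterior Inverse-Gamma(13/5, 681/32)
obs 3: x=4 → posterior Inverse-Gamma(31/10, 1465/32)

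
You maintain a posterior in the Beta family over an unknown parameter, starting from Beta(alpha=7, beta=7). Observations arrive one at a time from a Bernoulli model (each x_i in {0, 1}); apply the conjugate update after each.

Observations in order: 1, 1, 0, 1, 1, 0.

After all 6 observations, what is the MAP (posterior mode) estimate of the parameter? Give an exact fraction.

5/9

obs 1: x=1 → posterior Beta(8, 7)
obs 2: x=1 → posterior Beta(9, 7)
obs 3: x=0 → posterior Beta(9, 8)
obs 4: x=1 → posterior Beta(10, 8)
obs 5: x=1 → posterior Beta(11, 8)
obs 6: x=0 → posterior Beta(11, 9)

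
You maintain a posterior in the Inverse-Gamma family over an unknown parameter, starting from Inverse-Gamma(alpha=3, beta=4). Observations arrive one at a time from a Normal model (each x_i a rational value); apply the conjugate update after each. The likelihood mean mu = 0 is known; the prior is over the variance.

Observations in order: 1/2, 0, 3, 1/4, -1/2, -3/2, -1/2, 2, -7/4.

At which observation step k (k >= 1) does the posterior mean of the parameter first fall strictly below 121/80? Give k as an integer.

k = 2

obs 1: x=1/2 → posterior Inverse-Gamma(7/2, 33/8)
obs 2: x=0 → posterior Inverse-Gamma(4, 33/8)
obs 3: x=3 → posterior Inverse-Gamma(9/2, 69/8)
obs 4: x=1/4 → posterior Inverse-Gamma(5, 277/32)
obs 5: x=-1/2 → posterior Inverse-Gamma(11/2, 281/32)
obs 6: x=-3/2 → posterior Inverse-Gamma(6, 317/32)
obs 7: x=-1/2 → posterior Inverse-Gamma(13/2, 321/32)
obs 8: x=2 → posterior Inverse-Gamma(7, 385/32)
obs 9: x=-7/4 → posterior Inverse-Gamma(15/2, 217/16)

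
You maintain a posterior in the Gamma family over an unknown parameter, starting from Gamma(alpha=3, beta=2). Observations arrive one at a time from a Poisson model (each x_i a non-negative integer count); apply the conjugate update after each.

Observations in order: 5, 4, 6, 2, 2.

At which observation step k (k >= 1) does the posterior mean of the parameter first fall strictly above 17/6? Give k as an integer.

obs 1: x=5 → posterior Gamma(8, 3)
obs 2: x=4 → posterior Gamma(12, 4)
obs 3: x=6 → posterior Gamma(18, 5)
obs 4: x=2 → posterior Gamma(20, 6)
obs 5: x=2 → posterior Gamma(22, 7)

k = 2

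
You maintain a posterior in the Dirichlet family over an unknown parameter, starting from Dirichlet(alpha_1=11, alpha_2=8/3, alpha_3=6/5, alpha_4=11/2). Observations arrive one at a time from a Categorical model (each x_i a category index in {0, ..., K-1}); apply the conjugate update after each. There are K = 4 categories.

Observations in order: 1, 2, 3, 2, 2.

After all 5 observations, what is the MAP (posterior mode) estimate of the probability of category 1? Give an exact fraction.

obs 1: x=1 → posterior Dirichlet(11, 11/3, 6/5, 11/2)
obs 2: x=2 → posterior Dirichlet(11, 11/3, 11/5, 11/2)
obs 3: x=3 → posterior Dirichlet(11, 11/3, 11/5, 13/2)
obs 4: x=2 → posterior Dirichlet(11, 11/3, 16/5, 13/2)
obs 5: x=2 → posterior Dirichlet(11, 11/3, 21/5, 13/2)

80/641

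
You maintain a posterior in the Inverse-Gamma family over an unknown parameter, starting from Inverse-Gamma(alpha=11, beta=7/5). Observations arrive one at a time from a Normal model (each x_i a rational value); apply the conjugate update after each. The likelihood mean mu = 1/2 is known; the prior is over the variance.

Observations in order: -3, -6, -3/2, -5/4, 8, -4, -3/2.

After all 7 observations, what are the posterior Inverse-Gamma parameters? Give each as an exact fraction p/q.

alpha=29/2, beta=11589/160

obs 1: x=-3 → posterior Inverse-Gamma(23/2, 301/40)
obs 2: x=-6 → posterior Inverse-Gamma(12, 573/20)
obs 3: x=-3/2 → posterior Inverse-Gamma(25/2, 613/20)
obs 4: x=-5/4 → posterior Inverse-Gamma(13, 5149/160)
obs 5: x=8 → posterior Inverse-Gamma(27/2, 9649/160)
obs 6: x=-4 → posterior Inverse-Gamma(14, 11269/160)
obs 7: x=-3/2 → posterior Inverse-Gamma(29/2, 11589/160)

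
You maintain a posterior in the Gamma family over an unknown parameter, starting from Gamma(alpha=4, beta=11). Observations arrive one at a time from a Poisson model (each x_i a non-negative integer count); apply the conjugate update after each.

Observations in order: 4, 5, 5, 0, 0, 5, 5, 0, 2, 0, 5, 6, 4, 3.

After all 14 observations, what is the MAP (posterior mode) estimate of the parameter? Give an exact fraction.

obs 1: x=4 → posterior Gamma(8, 12)
obs 2: x=5 → posterior Gamma(13, 13)
obs 3: x=5 → posterior Gamma(18, 14)
obs 4: x=0 → posterior Gamma(18, 15)
obs 5: x=0 → posterior Gamma(18, 16)
obs 6: x=5 → posterior Gamma(23, 17)
obs 7: x=5 → posterior Gamma(28, 18)
obs 8: x=0 → posterior Gamma(28, 19)
obs 9: x=2 → posterior Gamma(30, 20)
obs 10: x=0 → posterior Gamma(30, 21)
obs 11: x=5 → posterior Gamma(35, 22)
obs 12: x=6 → posterior Gamma(41, 23)
obs 13: x=4 → posterior Gamma(45, 24)
obs 14: x=3 → posterior Gamma(48, 25)

47/25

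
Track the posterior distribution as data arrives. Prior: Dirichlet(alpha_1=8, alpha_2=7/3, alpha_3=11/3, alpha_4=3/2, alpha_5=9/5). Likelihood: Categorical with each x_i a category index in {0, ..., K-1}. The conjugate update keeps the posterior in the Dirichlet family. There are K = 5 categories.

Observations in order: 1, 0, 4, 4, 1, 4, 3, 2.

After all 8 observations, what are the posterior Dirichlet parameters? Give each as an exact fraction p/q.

alpha_1=9, alpha_2=13/3, alpha_3=14/3, alpha_4=5/2, alpha_5=24/5

obs 1: x=1 → posterior Dirichlet(8, 10/3, 11/3, 3/2, 9/5)
obs 2: x=0 → posterior Dirichlet(9, 10/3, 11/3, 3/2, 9/5)
obs 3: x=4 → posterior Dirichlet(9, 10/3, 11/3, 3/2, 14/5)
obs 4: x=4 → posterior Dirichlet(9, 10/3, 11/3, 3/2, 19/5)
obs 5: x=1 → posterior Dirichlet(9, 13/3, 11/3, 3/2, 19/5)
obs 6: x=4 → posterior Dirichlet(9, 13/3, 11/3, 3/2, 24/5)
obs 7: x=3 → posterior Dirichlet(9, 13/3, 11/3, 5/2, 24/5)
obs 8: x=2 → posterior Dirichlet(9, 13/3, 14/3, 5/2, 24/5)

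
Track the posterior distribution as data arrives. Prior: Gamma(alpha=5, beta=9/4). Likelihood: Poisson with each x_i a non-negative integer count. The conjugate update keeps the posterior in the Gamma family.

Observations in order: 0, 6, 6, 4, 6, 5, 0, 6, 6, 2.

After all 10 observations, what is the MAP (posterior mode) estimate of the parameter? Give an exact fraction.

180/49

obs 1: x=0 → posterior Gamma(5, 13/4)
obs 2: x=6 → posterior Gamma(11, 17/4)
obs 3: x=6 → posterior Gamma(17, 21/4)
obs 4: x=4 → posterior Gamma(21, 25/4)
obs 5: x=6 → posterior Gamma(27, 29/4)
obs 6: x=5 → posterior Gamma(32, 33/4)
obs 7: x=0 → posterior Gamma(32, 37/4)
obs 8: x=6 → posterior Gamma(38, 41/4)
obs 9: x=6 → posterior Gamma(44, 45/4)
obs 10: x=2 → posterior Gamma(46, 49/4)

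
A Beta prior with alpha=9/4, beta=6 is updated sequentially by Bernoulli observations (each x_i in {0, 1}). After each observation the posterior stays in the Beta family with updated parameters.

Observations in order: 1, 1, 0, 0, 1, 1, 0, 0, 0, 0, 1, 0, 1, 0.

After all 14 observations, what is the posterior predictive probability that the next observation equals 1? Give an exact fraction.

obs 1: x=1 → posterior Beta(13/4, 6)
obs 2: x=1 → posterior Beta(17/4, 6)
obs 3: x=0 → posterior Beta(17/4, 7)
obs 4: x=0 → posterior Beta(17/4, 8)
obs 5: x=1 → posterior Beta(21/4, 8)
obs 6: x=1 → posterior Beta(25/4, 8)
obs 7: x=0 → posterior Beta(25/4, 9)
obs 8: x=0 → posterior Beta(25/4, 10)
obs 9: x=0 → posterior Beta(25/4, 11)
obs 10: x=0 → posterior Beta(25/4, 12)
obs 11: x=1 → posterior Beta(29/4, 12)
obs 12: x=0 → posterior Beta(29/4, 13)
obs 13: x=1 → posterior Beta(33/4, 13)
obs 14: x=0 → posterior Beta(33/4, 14)

33/89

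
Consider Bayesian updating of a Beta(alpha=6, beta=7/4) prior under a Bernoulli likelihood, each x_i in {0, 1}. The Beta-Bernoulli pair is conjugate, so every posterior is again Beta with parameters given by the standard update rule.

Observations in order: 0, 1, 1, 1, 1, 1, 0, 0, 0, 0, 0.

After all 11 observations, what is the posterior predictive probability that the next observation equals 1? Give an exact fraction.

obs 1: x=0 → posterior Beta(6, 11/4)
obs 2: x=1 → posterior Beta(7, 11/4)
obs 3: x=1 → posterior Beta(8, 11/4)
obs 4: x=1 → posterior Beta(9, 11/4)
obs 5: x=1 → posterior Beta(10, 11/4)
obs 6: x=1 → posterior Beta(11, 11/4)
obs 7: x=0 → posterior Beta(11, 15/4)
obs 8: x=0 → posterior Beta(11, 19/4)
obs 9: x=0 → posterior Beta(11, 23/4)
obs 10: x=0 → posterior Beta(11, 27/4)
obs 11: x=0 → posterior Beta(11, 31/4)

44/75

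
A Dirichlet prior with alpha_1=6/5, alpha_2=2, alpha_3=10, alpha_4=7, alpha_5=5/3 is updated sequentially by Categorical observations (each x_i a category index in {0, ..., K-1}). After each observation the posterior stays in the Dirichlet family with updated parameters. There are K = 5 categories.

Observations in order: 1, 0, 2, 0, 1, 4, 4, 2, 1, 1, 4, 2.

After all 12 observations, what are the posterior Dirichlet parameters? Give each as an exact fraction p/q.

obs 1: x=1 → posterior Dirichlet(6/5, 3, 10, 7, 5/3)
obs 2: x=0 → posterior Dirichlet(11/5, 3, 10, 7, 5/3)
obs 3: x=2 → posterior Dirichlet(11/5, 3, 11, 7, 5/3)
obs 4: x=0 → posterior Dirichlet(16/5, 3, 11, 7, 5/3)
obs 5: x=1 → posterior Dirichlet(16/5, 4, 11, 7, 5/3)
obs 6: x=4 → posterior Dirichlet(16/5, 4, 11, 7, 8/3)
obs 7: x=4 → posterior Dirichlet(16/5, 4, 11, 7, 11/3)
obs 8: x=2 → posterior Dirichlet(16/5, 4, 12, 7, 11/3)
obs 9: x=1 → posterior Dirichlet(16/5, 5, 12, 7, 11/3)
obs 10: x=1 → posterior Dirichlet(16/5, 6, 12, 7, 11/3)
obs 11: x=4 → posterior Dirichlet(16/5, 6, 12, 7, 14/3)
obs 12: x=2 → posterior Dirichlet(16/5, 6, 13, 7, 14/3)

alpha_1=16/5, alpha_2=6, alpha_3=13, alpha_4=7, alpha_5=14/3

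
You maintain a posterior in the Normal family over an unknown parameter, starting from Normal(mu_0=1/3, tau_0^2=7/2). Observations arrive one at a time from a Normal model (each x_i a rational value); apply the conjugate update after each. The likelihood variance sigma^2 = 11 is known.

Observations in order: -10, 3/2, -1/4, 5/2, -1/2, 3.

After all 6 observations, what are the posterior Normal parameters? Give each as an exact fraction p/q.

obs 1: x=-10 → posterior Normal(-188/87, 77/29)
obs 2: x=3/2 → posterior Normal(-313/216, 77/36)
obs 3: x=-1/4 → posterior Normal(-647/516, 77/43)
obs 4: x=5/2 → posterior Normal(-437/600, 77/50)
obs 5: x=-1/2 → posterior Normal(-479/684, 77/57)
obs 6: x=3 → posterior Normal(-227/768, 77/64)

mu_0=-227/768, tau_0^2=77/64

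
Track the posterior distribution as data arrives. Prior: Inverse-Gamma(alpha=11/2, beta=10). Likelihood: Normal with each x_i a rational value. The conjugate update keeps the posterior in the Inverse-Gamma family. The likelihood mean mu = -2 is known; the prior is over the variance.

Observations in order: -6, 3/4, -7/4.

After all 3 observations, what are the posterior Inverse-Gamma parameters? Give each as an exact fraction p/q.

obs 1: x=-6 → posterior Inverse-Gamma(6, 18)
obs 2: x=3/4 → posterior Inverse-Gamma(13/2, 697/32)
obs 3: x=-7/4 → posterior Inverse-Gamma(7, 349/16)

alpha=7, beta=349/16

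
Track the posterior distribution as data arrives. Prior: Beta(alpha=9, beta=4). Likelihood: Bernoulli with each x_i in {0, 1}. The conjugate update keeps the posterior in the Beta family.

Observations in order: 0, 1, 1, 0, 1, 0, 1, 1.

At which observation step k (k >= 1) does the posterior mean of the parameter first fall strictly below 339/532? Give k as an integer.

k = 6

obs 1: x=0 → posterior Beta(9, 5)
obs 2: x=1 → posterior Beta(10, 5)
obs 3: x=1 → posterior Beta(11, 5)
obs 4: x=0 → posterior Beta(11, 6)
obs 5: x=1 → posterior Beta(12, 6)
obs 6: x=0 → posterior Beta(12, 7)
obs 7: x=1 → posterior Beta(13, 7)
obs 8: x=1 → posterior Beta(14, 7)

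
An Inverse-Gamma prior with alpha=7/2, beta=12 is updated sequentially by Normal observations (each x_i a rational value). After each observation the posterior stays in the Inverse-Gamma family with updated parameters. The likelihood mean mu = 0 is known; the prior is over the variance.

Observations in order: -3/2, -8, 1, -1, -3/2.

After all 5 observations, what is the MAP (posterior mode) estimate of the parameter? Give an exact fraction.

27/4

obs 1: x=-3/2 → posterior Inverse-Gamma(4, 105/8)
obs 2: x=-8 → posterior Inverse-Gamma(9/2, 361/8)
obs 3: x=1 → posterior Inverse-Gamma(5, 365/8)
obs 4: x=-1 → posterior Inverse-Gamma(11/2, 369/8)
obs 5: x=-3/2 → posterior Inverse-Gamma(6, 189/4)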